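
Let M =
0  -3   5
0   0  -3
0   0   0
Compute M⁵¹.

[[0, 0, 0], [0, 0, 0], [0, 0, 0]]

M is strictly triangular, hence nilpotent: M³ = 0, so M⁵¹ = 0.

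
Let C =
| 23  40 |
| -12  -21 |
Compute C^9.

[[118103, 196840], [-59052, -98421]]

tr C = 2 and det C = -3, so the characteristic polynomial is λ² − (2)λ + (-3) with roots -1 and 3.
Eigenvectors give P = [[5, -2], [-3, 1]] with P⁻¹ = [[-1, -2], [-3, -5]], and C = P·diag(-1, 3)·P⁻¹.
Then C^9 = P·diag(-1, 19683)·P⁻¹ = [[-5, -39366], [3, 19683]] · [[-1, -2], [-3, -5]] = [[118103, 196840], [-59052, -98421]].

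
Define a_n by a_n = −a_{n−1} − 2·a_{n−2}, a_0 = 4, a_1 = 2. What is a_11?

With companion matrix A = [[−1, −2], [1, 0]], [a_n, a_{n−1}]ᵀ = A·[a_{n−1}, a_{n−2}]ᵀ, so [a_11, a_10]ᵀ = A¹⁰·[a_1, a_0]ᵀ.
A¹⁰ = [[23, −22], [11, 34]], giving [a_11, a_10]ᵀ = [[−42], [158]].

−42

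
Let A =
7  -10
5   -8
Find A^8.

[[-6049, 12610], [-6305, 12866]]

tr A = -1 and det A = -6, so the characteristic polynomial is λ² − (-1)λ + (-6) with roots 2 and -3.
Eigenvectors give P = [[2, -1], [1, -1]] with P⁻¹ = [[1, -1], [1, -2]], and A = P·diag(2, -3)·P⁻¹.
Then A^8 = P·diag(256, 6561)·P⁻¹ = [[512, -6561], [256, -6561]] · [[1, -1], [1, -2]] = [[-6049, 12610], [-6305, 12866]].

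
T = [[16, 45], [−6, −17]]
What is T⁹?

tr T = −1 and det T = −2, so the characteristic polynomial is λ² − (−1)λ + (−2) with roots 1 and −2.
Eigenvectors give P = [[−3, −5], [1, 2]] with P⁻¹ = [[−2, −5], [1, 3]], and T = P·diag(1, −2)·P⁻¹.
Then T⁹ = P·diag(1, −512)·P⁻¹ = [[−3, 2560], [1, −1024]] · [[−2, −5], [1, 3]] = [[2566, 7695], [−1026, −3077]].

[[2566, 7695], [−1026, −3077]]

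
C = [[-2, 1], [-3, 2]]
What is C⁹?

[[-2, 1], [-3, 2]]

C² = I (check: tr C = 0 and det C = -1), so C⁹ = C since 9 is odd.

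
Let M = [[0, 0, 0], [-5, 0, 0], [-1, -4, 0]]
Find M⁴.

M is strictly triangular, hence nilpotent: M³ = 0, so M⁴ = 0.

[[0, 0, 0], [0, 0, 0], [0, 0, 0]]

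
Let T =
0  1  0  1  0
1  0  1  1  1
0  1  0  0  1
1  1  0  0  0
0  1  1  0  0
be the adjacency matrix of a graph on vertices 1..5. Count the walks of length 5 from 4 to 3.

The number of length-5 walks from vertex 4 to vertex 3 is entry (4,3) of T^5, where T is the adjacency matrix.
T^2 = [[2, 1, 1, 1, 1], [1, 4, 1, 1, 1], [1, 1, 2, 1, 1], [1, 1, 1, 2, 1], [1, 1, 1, 1, 2]]
T^3 = [[2, 5, 2, 3, 2], [5, 4, 5, 5, 5], [2, 5, 2, 2, 3], [3, 5, 2, 2, 2], [2, 5, 3, 2, 2]]
T^4 = [[8, 9, 7, 7, 7], [9, 20, 9, 9, 9], [7, 9, 8, 7, 7], [7, 9, 7, 8, 7], [7, 9, 7, 7, 8]]
T^5 = [[16, 29, 16, 17, 16], [29, 36, 29, 29, 29], [16, 29, 16, 16, 17], [17, 29, 16, 16, 16], [16, 29, 17, 16, 16]]

16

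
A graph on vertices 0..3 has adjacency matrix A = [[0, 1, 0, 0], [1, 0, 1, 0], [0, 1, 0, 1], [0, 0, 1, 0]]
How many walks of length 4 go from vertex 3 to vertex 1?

The number of length-4 walks from vertex 3 to vertex 1 is entry (3,1) of A⁴, where A is the adjacency matrix.
A² = [[1, 0, 1, 0], [0, 2, 0, 1], [1, 0, 2, 0], [0, 1, 0, 1]]
A³ = [[0, 2, 0, 1], [2, 0, 3, 0], [0, 3, 0, 2], [1, 0, 2, 0]]
A⁴ = [[2, 0, 3, 0], [0, 5, 0, 3], [3, 0, 5, 0], [0, 3, 0, 2]]

3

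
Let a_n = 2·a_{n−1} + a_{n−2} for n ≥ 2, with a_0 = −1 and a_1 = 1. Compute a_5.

17

With companion matrix T = [[2, 1], [1, 0]], [a_n, a_{n−1}]ᵀ = T·[a_{n−1}, a_{n−2}]ᵀ, so [a_5, a_4]ᵀ = T⁴·[a_1, a_0]ᵀ.
T⁴ = [[29, 12], [12, 5]], giving [a_5, a_4]ᵀ = [[17], [7]].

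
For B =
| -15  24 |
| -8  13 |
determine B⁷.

tr B = -2 and det B = -3, so the characteristic polynomial is λ² − (-2)λ + (-3) with roots 1 and -3.
Eigenvectors give P = [[3, -2], [2, -1]] with P⁻¹ = [[-1, 2], [-2, 3]], and B = P·diag(1, -3)·P⁻¹.
Then B⁷ = P·diag(1, -2187)·P⁻¹ = [[3, 4374], [2, 2187]] · [[-1, 2], [-2, 3]] = [[-8751, 13128], [-4376, 6565]].

[[-8751, 13128], [-4376, 6565]]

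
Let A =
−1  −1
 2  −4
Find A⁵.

tr A = −5 and det A = 6, so the characteristic polynomial is λ² − (−5)λ + (6) with roots −3 and −2.
Eigenvectors give P = [[−1, 1], [−2, 1]] with P⁻¹ = [[1, −1], [2, −1]], and A = P·diag(−3, −2)·P⁻¹.
Then A⁵ = P·diag(−243, −32)·P⁻¹ = [[243, −32], [486, −32]] · [[1, −1], [2, −1]] = [[179, −211], [422, −454]].

[[179, −211], [422, −454]]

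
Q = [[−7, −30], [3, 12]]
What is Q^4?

[[−569, −1950], [195, 666]]

tr Q = 5 and det Q = 6, so the characteristic polynomial is λ² − (5)λ + (6) with roots 3 and 2.
Eigenvectors give P = [[3, −10], [−1, 3]] with P⁻¹ = [[−3, −10], [−1, −3]], and Q = P·diag(3, 2)·P⁻¹.
Then Q^4 = P·diag(81, 16)·P⁻¹ = [[243, −160], [−81, 48]] · [[−3, −10], [−1, −3]] = [[−569, −1950], [195, 666]].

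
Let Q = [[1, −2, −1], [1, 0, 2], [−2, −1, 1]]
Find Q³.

Q² = [[1, −1, −6], [−3, −4, 1], [−5, 3, 1]]
Q³ = [[12, 4, −9], [−9, 5, −4], [−4, 9, 12]]

[[12, 4, −9], [−9, 5, −4], [−4, 9, 12]]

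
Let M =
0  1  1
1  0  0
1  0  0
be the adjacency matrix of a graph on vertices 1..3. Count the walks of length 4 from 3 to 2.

The number of length-4 walks from vertex 3 to vertex 2 is entry (3,2) of M^4, where M is the adjacency matrix.
M^2 = [[2, 0, 0], [0, 1, 1], [0, 1, 1]]
M^3 = [[0, 2, 2], [2, 0, 0], [2, 0, 0]]
M^4 = [[4, 0, 0], [0, 2, 2], [0, 2, 2]]

2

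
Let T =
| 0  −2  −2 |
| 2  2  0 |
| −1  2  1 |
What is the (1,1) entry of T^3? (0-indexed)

T^2 = [[−2, −8, −2], [4, 0, −4], [3, 8, 3]]
T^3 = [[−14, −16, 2], [4, −16, −12], [13, 16, −3]]

−16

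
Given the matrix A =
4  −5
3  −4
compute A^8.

A² = I (check: tr A = 0 and det A = −1), so A^8 = I since 8 is even.

[[1, 0], [0, 1]]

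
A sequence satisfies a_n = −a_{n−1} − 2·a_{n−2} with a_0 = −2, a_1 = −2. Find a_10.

With companion matrix C = [[−1, −2], [1, 0]], [a_n, a_{n−1}]ᵀ = C·[a_{n−1}, a_{n−2}]ᵀ, so [a_10, a_9]ᵀ = C⁹·[a_1, a_0]ᵀ.
C⁹ = [[11, 34], [−17, −6]], giving [a_10, a_9]ᵀ = [[−90], [46]].

−90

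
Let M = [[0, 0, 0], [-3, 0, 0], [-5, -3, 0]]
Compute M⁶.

M is strictly triangular, hence nilpotent: M³ = 0, so M⁶ = 0.

[[0, 0, 0], [0, 0, 0], [0, 0, 0]]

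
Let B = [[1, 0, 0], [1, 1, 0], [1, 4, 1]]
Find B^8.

B = I + N where N = [[0, 0, 0], [1, 0, 0], [1, 4, 0]] is strictly lower-triangular, so N^3 = 0.
(I + N)^8 = I + 8·N + 28·N^2 = [[1, 0, 0], [8, 1, 0], [120, 32, 1]].

[[1, 0, 0], [8, 1, 0], [120, 32, 1]]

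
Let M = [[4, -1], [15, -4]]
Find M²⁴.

M² = I (check: tr M = 0 and det M = -1), so M²⁴ = I since 24 is even.

[[1, 0], [0, 1]]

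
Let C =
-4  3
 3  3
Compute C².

[[25, -3], [-3, 18]]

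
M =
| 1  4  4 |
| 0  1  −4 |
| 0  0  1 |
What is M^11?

M = I + N where N = [[0, 4, 4], [0, 0, −4], [0, 0, 0]] is strictly upper-triangular, so N^3 = 0.
(I + N)^11 = I + 11·N + 55·N^2 = [[1, 44, −836], [0, 1, −44], [0, 0, 1]].

[[1, 44, −836], [0, 1, −44], [0, 0, 1]]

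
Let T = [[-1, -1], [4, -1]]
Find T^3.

T^2 = [[-3, 2], [-8, -3]]
T^3 = [[11, 1], [-4, 11]]

[[11, 1], [-4, 11]]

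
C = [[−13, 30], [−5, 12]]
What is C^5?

[[−793, 1650], [−275, 582]]

tr C = −1 and det C = −6, so the characteristic polynomial is λ² − (−1)λ + (−6) with roots 2 and −3.
Eigenvectors give P = [[2, 3], [1, 1]] with P⁻¹ = [[−1, 3], [1, −2]], and C = P·diag(2, −3)·P⁻¹.
Then C^5 = P·diag(32, −243)·P⁻¹ = [[64, −729], [32, −243]] · [[−1, 3], [1, −2]] = [[−793, 1650], [−275, 582]].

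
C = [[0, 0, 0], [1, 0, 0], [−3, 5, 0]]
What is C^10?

C is strictly triangular, hence nilpotent: C^3 = 0, so C^10 = 0.

[[0, 0, 0], [0, 0, 0], [0, 0, 0]]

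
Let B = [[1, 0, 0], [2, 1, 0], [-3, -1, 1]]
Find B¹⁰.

B = I + N where N = [[0, 0, 0], [2, 0, 0], [-3, -1, 0]] is strictly lower-triangular, so N³ = 0.
(I + N)¹⁰ = I + 10·N + 45·N² = [[1, 0, 0], [20, 1, 0], [-120, -10, 1]].

[[1, 0, 0], [20, 1, 0], [-120, -10, 1]]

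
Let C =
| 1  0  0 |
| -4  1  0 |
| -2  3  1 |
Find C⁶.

C = I + N where N = [[0, 0, 0], [-4, 0, 0], [-2, 3, 0]] is strictly lower-triangular, so N³ = 0.
(I + N)⁶ = I + 6·N + 15·N² = [[1, 0, 0], [-24, 1, 0], [-192, 18, 1]].

[[1, 0, 0], [-24, 1, 0], [-192, 18, 1]]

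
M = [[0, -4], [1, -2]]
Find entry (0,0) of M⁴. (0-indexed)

M² = [[-4, 8], [-2, 0]]
M³ = [[8, 0], [0, 8]]
M⁴ = [[0, -32], [8, -16]]

0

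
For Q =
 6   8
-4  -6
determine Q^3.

tr Q = 0 and det Q = -4, so the characteristic polynomial is λ² − (0)λ + (-4) with roots -2 and 2.
Eigenvectors give P = [[-1, 2], [1, -1]] with P⁻¹ = [[1, 2], [1, 1]], and Q = P·diag(-2, 2)·P⁻¹.
Then Q^3 = P·diag(-8, 8)·P⁻¹ = [[8, 16], [-8, -8]] · [[1, 2], [1, 1]] = [[24, 32], [-16, -24]].

[[24, 32], [-16, -24]]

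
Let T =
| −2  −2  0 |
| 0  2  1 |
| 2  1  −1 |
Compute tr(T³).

T² = [[4, 0, −2], [2, 5, 1], [−6, −3, 2]]
T³ = [[−12, −10, 2], [−2, 7, 4], [16, 8, −5]]

−10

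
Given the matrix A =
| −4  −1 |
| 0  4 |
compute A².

[[16, 0], [0, 16]]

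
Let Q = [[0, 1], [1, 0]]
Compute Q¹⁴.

[[1, 0], [0, 1]]

Q² = I (check: tr Q = 0 and det Q = -1), so Q¹⁴ = I since 14 is even.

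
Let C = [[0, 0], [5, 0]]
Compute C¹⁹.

C is strictly triangular, hence nilpotent: C² = 0, so C¹⁹ = 0.

[[0, 0], [0, 0]]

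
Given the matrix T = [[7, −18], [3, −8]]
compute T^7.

tr T = −1 and det T = −2, so the characteristic polynomial is λ² − (−1)λ + (−2) with roots −2 and 1.
Eigenvectors give P = [[−2, 3], [−1, 1]] with P⁻¹ = [[1, −3], [1, −2]], and T = P·diag(−2, 1)·P⁻¹.
Then T^7 = P·diag(−128, 1)·P⁻¹ = [[256, 3], [128, 1]] · [[1, −3], [1, −2]] = [[259, −774], [129, −386]].

[[259, −774], [129, −386]]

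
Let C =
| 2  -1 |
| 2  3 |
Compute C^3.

[[-6, -17], [34, 11]]

C^2 = [[2, -5], [10, 7]]
C^3 = [[-6, -17], [34, 11]]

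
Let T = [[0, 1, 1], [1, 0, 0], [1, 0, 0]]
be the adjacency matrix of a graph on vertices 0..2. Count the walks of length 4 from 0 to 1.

The number of length-4 walks from vertex 0 to vertex 1 is entry (0,1) of T^4, where T is the adjacency matrix.
T^2 = [[2, 0, 0], [0, 1, 1], [0, 1, 1]]
T^3 = [[0, 2, 2], [2, 0, 0], [2, 0, 0]]
T^4 = [[4, 0, 0], [0, 2, 2], [0, 2, 2]]

0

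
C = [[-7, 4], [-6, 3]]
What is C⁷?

tr C = -4 and det C = 3, so the characteristic polynomial is λ² − (-4)λ + (3) with roots -1 and -3.
Eigenvectors give P = [[-2, 1], [-3, 1]] with P⁻¹ = [[1, -1], [3, -2]], and C = P·diag(-1, -3)·P⁻¹.
Then C⁷ = P·diag(-1, -2187)·P⁻¹ = [[2, -2187], [3, -2187]] · [[1, -1], [3, -2]] = [[-6559, 4372], [-6558, 4371]].

[[-6559, 4372], [-6558, 4371]]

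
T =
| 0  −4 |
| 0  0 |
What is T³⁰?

[[0, 0], [0, 0]]

T is strictly triangular, hence nilpotent: T² = 0, so T³⁰ = 0.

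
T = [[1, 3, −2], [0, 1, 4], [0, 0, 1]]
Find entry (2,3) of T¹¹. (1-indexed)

44

T = I + N where N = [[0, 3, −2], [0, 0, 4], [0, 0, 0]] is strictly upper-triangular, so N³ = 0.
(I + N)¹¹ = I + 11·N + 55·N² = [[1, 33, 638], [0, 1, 44], [0, 0, 1]].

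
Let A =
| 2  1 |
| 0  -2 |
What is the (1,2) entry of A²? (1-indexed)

0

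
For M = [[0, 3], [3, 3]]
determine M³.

[[27, 54], [54, 81]]

M² = [[9, 9], [9, 18]]
M³ = [[27, 54], [54, 81]]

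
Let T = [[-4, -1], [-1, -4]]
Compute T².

[[17, 8], [8, 17]]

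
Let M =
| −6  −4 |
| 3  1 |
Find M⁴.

tr M = −5 and det M = 6, so the characteristic polynomial is λ² − (−5)λ + (6) with roots −3 and −2.
Eigenvectors give P = [[4, 1], [−3, −1]] with P⁻¹ = [[1, 1], [−3, −4]], and M = P·diag(−3, −2)·P⁻¹.
Then M⁴ = P·diag(81, 16)·P⁻¹ = [[324, 16], [−243, −16]] · [[1, 1], [−3, −4]] = [[276, 260], [−195, −179]].

[[276, 260], [−195, −179]]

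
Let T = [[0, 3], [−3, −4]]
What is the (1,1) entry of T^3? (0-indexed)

T^2 = [[−9, −12], [12, 7]]
T^3 = [[36, 21], [−21, 8]]

8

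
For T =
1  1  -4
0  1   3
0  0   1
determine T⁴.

T = I + N where N = [[0, 1, -4], [0, 0, 3], [0, 0, 0]] is strictly upper-triangular, so N³ = 0.
(I + N)⁴ = I + 4·N + 6·N² = [[1, 4, 2], [0, 1, 12], [0, 0, 1]].

[[1, 4, 2], [0, 1, 12], [0, 0, 1]]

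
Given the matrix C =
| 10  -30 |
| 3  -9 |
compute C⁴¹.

C² = C (a projection; rank 1, trace 1), so C⁴¹ = C.

[[10, -30], [3, -9]]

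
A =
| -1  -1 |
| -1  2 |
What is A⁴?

[[5, -7], [-7, 26]]

A² = [[2, -1], [-1, 5]]
A³ = [[-1, -4], [-4, 11]]
A⁴ = [[5, -7], [-7, 26]]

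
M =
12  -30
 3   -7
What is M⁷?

[[20718, -61770], [6177, -18403]]

tr M = 5 and det M = 6, so the characteristic polynomial is λ² − (5)λ + (6) with roots 2 and 3.
Eigenvectors give P = [[3, -10], [1, -3]] with P⁻¹ = [[-3, 10], [-1, 3]], and M = P·diag(2, 3)·P⁻¹.
Then M⁷ = P·diag(128, 2187)·P⁻¹ = [[384, -21870], [128, -6561]] · [[-3, 10], [-1, 3]] = [[20718, -61770], [6177, -18403]].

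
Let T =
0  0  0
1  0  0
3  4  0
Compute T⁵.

T is strictly triangular, hence nilpotent: T³ = 0, so T⁵ = 0.

[[0, 0, 0], [0, 0, 0], [0, 0, 0]]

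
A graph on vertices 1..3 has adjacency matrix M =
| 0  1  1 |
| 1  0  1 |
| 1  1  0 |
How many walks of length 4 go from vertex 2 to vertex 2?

6

The number of length-4 walks from vertex 2 to vertex 2 is entry (2,2) of M⁴, where M is the adjacency matrix.
M² = [[2, 1, 1], [1, 2, 1], [1, 1, 2]]
M³ = [[2, 3, 3], [3, 2, 3], [3, 3, 2]]
M⁴ = [[6, 5, 5], [5, 6, 5], [5, 5, 6]]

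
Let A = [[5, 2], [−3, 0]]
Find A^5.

[[665, 422], [−633, −390]]

tr A = 5 and det A = 6, so the characteristic polynomial is λ² − (5)λ + (6) with roots 3 and 2.
Eigenvectors give P = [[−1, −2], [1, 3]] with P⁻¹ = [[−3, −2], [1, 1]], and A = P·diag(3, 2)·P⁻¹.
Then A^5 = P·diag(243, 32)·P⁻¹ = [[−243, −64], [243, 96]] · [[−3, −2], [1, 1]] = [[665, 422], [−633, −390]].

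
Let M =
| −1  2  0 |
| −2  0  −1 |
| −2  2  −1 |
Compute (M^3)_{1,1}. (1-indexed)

11

M^2 = [[−3, −2, −2], [4, −6, 1], [0, −6, −1]]
M^3 = [[11, −10, 4], [6, 10, 5], [14, −2, 7]]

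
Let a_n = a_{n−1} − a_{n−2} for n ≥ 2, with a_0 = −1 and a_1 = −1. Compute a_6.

−1

With companion matrix C = [[1, −1], [1, 0]], [a_n, a_{n−1}]ᵀ = C·[a_{n−1}, a_{n−2}]ᵀ, so [a_6, a_5]ᵀ = C^5·[a_1, a_0]ᵀ.
C^5 = [[0, 1], [−1, 1]], giving [a_6, a_5]ᵀ = [[−1], [0]].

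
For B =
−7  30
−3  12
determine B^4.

[[−569, 1950], [−195, 666]]

tr B = 5 and det B = 6, so the characteristic polynomial is λ² − (5)λ + (6) with roots 2 and 3.
Eigenvectors give P = [[10, 3], [3, 1]] with P⁻¹ = [[1, −3], [−3, 10]], and B = P·diag(2, 3)·P⁻¹.
Then B^4 = P·diag(16, 81)·P⁻¹ = [[160, 243], [48, 81]] · [[1, −3], [−3, 10]] = [[−569, 1950], [−195, 666]].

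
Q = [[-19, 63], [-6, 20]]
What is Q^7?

tr Q = 1 and det Q = -2, so the characteristic polynomial is λ² − (1)λ + (-2) with roots 2 and -1.
Eigenvectors give P = [[-3, -7], [-1, -2]] with P⁻¹ = [[2, -7], [-1, 3]], and Q = P·diag(2, -1)·P⁻¹.
Then Q^7 = P·diag(128, -1)·P⁻¹ = [[-384, 7], [-128, 2]] · [[2, -7], [-1, 3]] = [[-775, 2709], [-258, 902]].

[[-775, 2709], [-258, 902]]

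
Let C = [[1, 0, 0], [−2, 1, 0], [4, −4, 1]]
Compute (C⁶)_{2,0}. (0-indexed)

144

C = I + N where N = [[0, 0, 0], [−2, 0, 0], [4, −4, 0]] is strictly lower-triangular, so N³ = 0.
(I + N)⁶ = I + 6·N + 15·N² = [[1, 0, 0], [−12, 1, 0], [144, −24, 1]].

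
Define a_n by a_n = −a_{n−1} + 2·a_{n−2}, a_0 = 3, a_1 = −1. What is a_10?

With companion matrix M = [[−1, 2], [1, 0]], [a_n, a_{n−1}]ᵀ = M·[a_{n−1}, a_{n−2}]ᵀ, so [a_10, a_9]ᵀ = M⁹·[a_1, a_0]ᵀ.
M⁹ = [[−341, 342], [171, −170]], giving [a_10, a_9]ᵀ = [[1367], [−681]].

1367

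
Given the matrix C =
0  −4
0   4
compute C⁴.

C² = [[0, −16], [0, 16]]
C³ = [[0, −64], [0, 64]]
C⁴ = [[0, −256], [0, 256]]

[[0, −256], [0, 256]]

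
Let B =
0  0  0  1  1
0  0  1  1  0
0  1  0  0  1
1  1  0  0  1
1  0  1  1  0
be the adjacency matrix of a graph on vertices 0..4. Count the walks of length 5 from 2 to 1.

The number of length-5 walks from vertex 2 to vertex 1 is entry (2,1) of B^5, where B is the adjacency matrix.
B^2 = [[2, 1, 1, 1, 1], [1, 2, 0, 0, 2], [1, 0, 2, 2, 0], [1, 0, 2, 3, 1], [1, 2, 0, 1, 3]]
B^3 = [[2, 2, 2, 4, 4], [2, 0, 4, 5, 1], [2, 4, 0, 1, 5], [4, 5, 1, 2, 6], [4, 1, 5, 6, 2]]
B^4 = [[8, 6, 6, 8, 8], [6, 9, 1, 3, 11], [6, 1, 9, 11, 3], [8, 3, 11, 15, 7], [8, 11, 3, 7, 15]]
B^5 = [[16, 14, 14, 22, 22], [14, 4, 20, 26, 10], [14, 20, 4, 10, 26], [22, 26, 10, 18, 34], [22, 10, 26, 34, 18]]

20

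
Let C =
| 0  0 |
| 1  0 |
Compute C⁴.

[[0, 0], [0, 0]]

C is strictly triangular, hence nilpotent: C² = 0, so C⁴ = 0.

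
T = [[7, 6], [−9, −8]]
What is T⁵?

tr T = −1 and det T = −2, so the characteristic polynomial is λ² − (−1)λ + (−2) with roots 1 and −2.
Eigenvectors give P = [[−1, −2], [1, 3]] with P⁻¹ = [[−3, −2], [1, 1]], and T = P·diag(1, −2)·P⁻¹.
Then T⁵ = P·diag(1, −32)·P⁻¹ = [[−1, 64], [1, −96]] · [[−3, −2], [1, 1]] = [[67, 66], [−99, −98]].

[[67, 66], [−99, −98]]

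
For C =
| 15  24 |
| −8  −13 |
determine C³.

tr C = 2 and det C = −3, so the characteristic polynomial is λ² − (2)λ + (−3) with roots 3 and −1.
Eigenvectors give P = [[−2, −3], [1, 2]] with P⁻¹ = [[−2, −3], [1, 2]], and C = P·diag(3, −1)·P⁻¹.
Then C³ = P·diag(27, −1)·P⁻¹ = [[−54, 3], [27, −2]] · [[−2, −3], [1, 2]] = [[111, 168], [−56, −85]].

[[111, 168], [−56, −85]]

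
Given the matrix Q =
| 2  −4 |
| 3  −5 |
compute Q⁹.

[[1532, −2044], [1533, −2045]]

tr Q = −3 and det Q = 2, so the characteristic polynomial is λ² − (−3)λ + (2) with roots −1 and −2.
Eigenvectors give P = [[4, 1], [3, 1]] with P⁻¹ = [[1, −1], [−3, 4]], and Q = P·diag(−1, −2)·P⁻¹.
Then Q⁹ = P·diag(−1, −512)·P⁻¹ = [[−4, −512], [−3, −512]] · [[1, −1], [−3, 4]] = [[1532, −2044], [1533, −2045]].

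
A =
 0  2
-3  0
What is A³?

[[0, -12], [18, 0]]

A² = [[-6, 0], [0, -6]]
A³ = [[0, -12], [18, 0]]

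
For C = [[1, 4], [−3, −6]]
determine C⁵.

tr C = −5 and det C = 6, so the characteristic polynomial is λ² − (−5)λ + (6) with roots −3 and −2.
Eigenvectors give P = [[1, 4], [−1, −3]] with P⁻¹ = [[−3, −4], [1, 1]], and C = P·diag(−3, −2)·P⁻¹.
Then C⁵ = P·diag(−243, −32)·P⁻¹ = [[−243, −128], [243, 96]] · [[−3, −4], [1, 1]] = [[601, 844], [−633, −876]].

[[601, 844], [−633, −876]]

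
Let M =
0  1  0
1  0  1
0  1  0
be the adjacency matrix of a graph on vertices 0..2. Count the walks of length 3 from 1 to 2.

2

The number of length-3 walks from vertex 1 to vertex 2 is entry (1,2) of M^3, where M is the adjacency matrix.
M^2 = [[1, 0, 1], [0, 2, 0], [1, 0, 1]]
M^3 = [[0, 2, 0], [2, 0, 2], [0, 2, 0]]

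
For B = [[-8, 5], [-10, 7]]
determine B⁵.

[[-518, 275], [-550, 307]]

tr B = -1 and det B = -6, so the characteristic polynomial is λ² − (-1)λ + (-6) with roots 2 and -3.
Eigenvectors give P = [[-1, 1], [-2, 1]] with P⁻¹ = [[1, -1], [2, -1]], and B = P·diag(2, -3)·P⁻¹.
Then B⁵ = P·diag(32, -243)·P⁻¹ = [[-32, -243], [-64, -243]] · [[1, -1], [2, -1]] = [[-518, 275], [-550, 307]].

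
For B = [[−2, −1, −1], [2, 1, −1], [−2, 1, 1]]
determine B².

[[4, 0, 2], [0, −2, −4], [4, 4, 2]]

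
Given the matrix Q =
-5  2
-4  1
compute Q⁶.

[[1457, -728], [1456, -727]]

tr Q = -4 and det Q = 3, so the characteristic polynomial is λ² − (-4)λ + (3) with roots -3 and -1.
Eigenvectors give P = [[-1, -1], [-1, -2]] with P⁻¹ = [[-2, 1], [1, -1]], and Q = P·diag(-3, -1)·P⁻¹.
Then Q⁶ = P·diag(729, 1)·P⁻¹ = [[-729, -1], [-729, -2]] · [[-2, 1], [1, -1]] = [[1457, -728], [1456, -727]].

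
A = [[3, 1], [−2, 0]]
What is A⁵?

tr A = 3 and det A = 2, so the characteristic polynomial is λ² − (3)λ + (2) with roots 2 and 1.
Eigenvectors give P = [[−1, −1], [1, 2]] with P⁻¹ = [[−2, −1], [1, 1]], and A = P·diag(2, 1)·P⁻¹.
Then A⁵ = P·diag(32, 1)·P⁻¹ = [[−32, −1], [32, 2]] · [[−2, −1], [1, 1]] = [[63, 31], [−62, −30]].

[[63, 31], [−62, −30]]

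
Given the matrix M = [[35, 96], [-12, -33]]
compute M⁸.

tr M = 2 and det M = -3, so the characteristic polynomial is λ² − (2)λ + (-3) with roots 3 and -1.
Eigenvectors give P = [[-3, -8], [1, 3]] with P⁻¹ = [[-3, -8], [1, 3]], and M = P·diag(3, -1)·P⁻¹.
Then M⁸ = P·diag(6561, 1)·P⁻¹ = [[-19683, -8], [6561, 3]] · [[-3, -8], [1, 3]] = [[59041, 157440], [-19680, -52479]].

[[59041, 157440], [-19680, -52479]]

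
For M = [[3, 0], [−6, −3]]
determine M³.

[[27, 0], [−54, −27]]

tr M = 0 and det M = −9, so the characteristic polynomial is λ² − (0)λ + (−9) with roots 3 and −3.
Eigenvectors give P = [[−1, 0], [1, −1]] with P⁻¹ = [[−1, 0], [−1, −1]], and M = P·diag(3, −3)·P⁻¹.
Then M³ = P·diag(27, −27)·P⁻¹ = [[−27, 0], [27, 27]] · [[−1, 0], [−1, −1]] = [[27, 0], [−54, −27]].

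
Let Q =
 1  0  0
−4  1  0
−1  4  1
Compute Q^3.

Q = I + N where N = [[0, 0, 0], [−4, 0, 0], [−1, 4, 0]] is strictly lower-triangular, so N^3 = 0.
(I + N)^3 = I + 3·N + 3·N^2 = [[1, 0, 0], [−12, 1, 0], [−51, 12, 1]].

[[1, 0, 0], [−12, 1, 0], [−51, 12, 1]]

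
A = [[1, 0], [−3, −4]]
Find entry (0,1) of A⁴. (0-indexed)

A² = [[1, 0], [9, 16]]
A³ = [[1, 0], [−39, −64]]
A⁴ = [[1, 0], [153, 256]]

0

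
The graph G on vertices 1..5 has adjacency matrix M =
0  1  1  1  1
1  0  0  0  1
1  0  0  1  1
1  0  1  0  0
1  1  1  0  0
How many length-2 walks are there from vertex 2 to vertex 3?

2

The number of length-2 walks from vertex 2 to vertex 3 is entry (2,3) of M², where M is the adjacency matrix.
M² = [[4, 1, 2, 1, 2], [1, 2, 2, 1, 1], [2, 2, 3, 1, 1], [1, 1, 1, 2, 2], [2, 1, 1, 2, 3]]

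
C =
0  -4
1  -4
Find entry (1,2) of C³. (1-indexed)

-48

C² = [[-4, 16], [-4, 12]]
C³ = [[16, -48], [12, -32]]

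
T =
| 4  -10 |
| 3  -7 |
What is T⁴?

tr T = -3 and det T = 2, so the characteristic polynomial is λ² − (-3)λ + (2) with roots -2 and -1.
Eigenvectors give P = [[-5, 2], [-3, 1]] with P⁻¹ = [[1, -2], [3, -5]], and T = P·diag(-2, -1)·P⁻¹.
Then T⁴ = P·diag(16, 1)·P⁻¹ = [[-80, 2], [-48, 1]] · [[1, -2], [3, -5]] = [[-74, 150], [-45, 91]].

[[-74, 150], [-45, 91]]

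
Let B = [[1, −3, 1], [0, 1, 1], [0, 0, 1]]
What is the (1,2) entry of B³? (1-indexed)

−9

B = I + N where N = [[0, −3, 1], [0, 0, 1], [0, 0, 0]] is strictly upper-triangular, so N³ = 0.
(I + N)³ = I + 3·N + 3·N² = [[1, −9, −6], [0, 1, 3], [0, 0, 1]].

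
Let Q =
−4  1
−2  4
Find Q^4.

Q^2 = [[14, 0], [0, 14]]
Q^3 = [[−56, 14], [−28, 56]]
Q^4 = [[196, 0], [0, 196]]

[[196, 0], [0, 196]]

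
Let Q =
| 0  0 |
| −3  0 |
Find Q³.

Q is strictly triangular, hence nilpotent: Q² = 0, so Q³ = 0.

[[0, 0], [0, 0]]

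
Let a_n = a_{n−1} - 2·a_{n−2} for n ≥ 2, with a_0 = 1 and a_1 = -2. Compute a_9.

40

With companion matrix Q = [[1, -2], [1, 0]], [a_n, a_{n−1}]ᵀ = Q·[a_{n−1}, a_{n−2}]ᵀ, so [a_9, a_8]ᵀ = Q^8·[a_1, a_0]ᵀ.
Q^8 = [[-17, 6], [-3, -14]], giving [a_9, a_8]ᵀ = [[40], [-8]].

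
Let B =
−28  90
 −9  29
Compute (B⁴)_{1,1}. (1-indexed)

tr B = 1 and det B = −2, so the characteristic polynomial is λ² − (1)λ + (−2) with roots 2 and −1.
Eigenvectors give P = [[3, 10], [1, 3]] with P⁻¹ = [[−3, 10], [1, −3]], and B = P·diag(2, −1)·P⁻¹.
Then B⁴ = P·diag(16, 1)·P⁻¹ = [[48, 10], [16, 3]] · [[−3, 10], [1, −3]] = [[−134, 450], [−45, 151]].

−134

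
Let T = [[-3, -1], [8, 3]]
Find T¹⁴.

[[1, 0], [0, 1]]

T² = I (check: tr T = 0 and det T = -1), so T¹⁴ = I since 14 is even.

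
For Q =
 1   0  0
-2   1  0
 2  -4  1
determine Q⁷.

[[1, 0, 0], [-14, 1, 0], [182, -28, 1]]

Q = I + N where N = [[0, 0, 0], [-2, 0, 0], [2, -4, 0]] is strictly lower-triangular, so N³ = 0.
(I + N)⁷ = I + 7·N + 21·N² = [[1, 0, 0], [-14, 1, 0], [182, -28, 1]].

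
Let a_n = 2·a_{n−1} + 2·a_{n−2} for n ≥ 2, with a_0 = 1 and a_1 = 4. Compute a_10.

With companion matrix A = [[2, 2], [1, 0]], [a_n, a_{n−1}]ᵀ = A·[a_{n−1}, a_{n−2}]ᵀ, so [a_10, a_9]ᵀ = A⁹·[a_1, a_0]ᵀ.
A⁹ = [[6688, 4896], [2448, 1792]], giving [a_10, a_9]ᵀ = [[31648], [11584]].

31648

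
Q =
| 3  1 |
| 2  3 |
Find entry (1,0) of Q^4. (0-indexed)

264

Q^2 = [[11, 6], [12, 11]]
Q^3 = [[45, 29], [58, 45]]
Q^4 = [[193, 132], [264, 193]]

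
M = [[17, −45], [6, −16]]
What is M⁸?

[[1531, −3825], [510, −1274]]

tr M = 1 and det M = −2, so the characteristic polynomial is λ² − (1)λ + (−2) with roots 2 and −1.
Eigenvectors give P = [[3, −5], [1, −2]] with P⁻¹ = [[2, −5], [1, −3]], and M = P·diag(2, −1)·P⁻¹.
Then M⁸ = P·diag(256, 1)·P⁻¹ = [[768, −5], [256, −2]] · [[2, −5], [1, −3]] = [[1531, −3825], [510, −1274]].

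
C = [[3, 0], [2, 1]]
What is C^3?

tr C = 4 and det C = 3, so the characteristic polynomial is λ² − (4)λ + (3) with roots 3 and 1.
Eigenvectors give P = [[1, 0], [1, −1]] with P⁻¹ = [[1, 0], [1, −1]], and C = P·diag(3, 1)·P⁻¹.
Then C^3 = P·diag(27, 1)·P⁻¹ = [[27, 0], [27, −1]] · [[1, 0], [1, −1]] = [[27, 0], [26, 1]].

[[27, 0], [26, 1]]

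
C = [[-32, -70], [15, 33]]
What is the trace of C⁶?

793

tr C = 1 and det C = -6, so the characteristic polynomial is λ² − (1)λ + (-6) with roots -2 and 3.
Eigenvectors give P = [[7, 2], [-3, -1]] with P⁻¹ = [[1, 2], [-3, -7]], and C = P·diag(-2, 3)·P⁻¹.
Then C⁶ = P·diag(64, 729)·P⁻¹ = [[448, 1458], [-192, -729]] · [[1, 2], [-3, -7]] = [[-3926, -9310], [1995, 4719]].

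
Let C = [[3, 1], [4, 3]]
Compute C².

[[13, 6], [24, 13]]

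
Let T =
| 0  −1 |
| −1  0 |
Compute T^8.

T² = I (check: tr T = 0 and det T = −1), so T^8 = I since 8 is even.

[[1, 0], [0, 1]]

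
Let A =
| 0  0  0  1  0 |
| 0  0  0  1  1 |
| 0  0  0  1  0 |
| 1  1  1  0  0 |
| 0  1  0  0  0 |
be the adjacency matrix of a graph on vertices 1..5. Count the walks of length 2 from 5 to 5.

The number of length-2 walks from vertex 5 to vertex 5 is entry (5,5) of A^2, where A is the adjacency matrix.
A^2 = [[1, 1, 1, 0, 0], [1, 2, 1, 0, 0], [1, 1, 1, 0, 0], [0, 0, 0, 3, 1], [0, 0, 0, 1, 1]]

1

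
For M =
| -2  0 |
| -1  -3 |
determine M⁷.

[[-128, 0], [-2059, -2187]]

tr M = -5 and det M = 6, so the characteristic polynomial is λ² − (-5)λ + (6) with roots -2 and -3.
Eigenvectors give P = [[-1, 0], [1, 1]] with P⁻¹ = [[-1, 0], [1, 1]], and M = P·diag(-2, -3)·P⁻¹.
Then M⁷ = P·diag(-128, -2187)·P⁻¹ = [[128, 0], [-128, -2187]] · [[-1, 0], [1, 1]] = [[-128, 0], [-2059, -2187]].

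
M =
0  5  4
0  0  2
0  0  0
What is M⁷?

M is strictly triangular, hence nilpotent: M³ = 0, so M⁷ = 0.

[[0, 0, 0], [0, 0, 0], [0, 0, 0]]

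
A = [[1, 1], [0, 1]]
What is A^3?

A = I + N where N = [[0, 1], [0, 0]] is strictly upper-triangular, so N^2 = 0.
(I + N)^3 = I + 3·N = [[1, 3], [0, 1]].

[[1, 3], [0, 1]]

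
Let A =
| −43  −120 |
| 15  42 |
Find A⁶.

[[6049, 15960], [−1995, −5256]]

tr A = −1 and det A = −6, so the characteristic polynomial is λ² − (−1)λ + (−6) with roots 2 and −3.
Eigenvectors give P = [[−8, −3], [3, 1]] with P⁻¹ = [[1, 3], [−3, −8]], and A = P·diag(2, −3)·P⁻¹.
Then A⁶ = P·diag(64, 729)·P⁻¹ = [[−512, −2187], [192, 729]] · [[1, 3], [−3, −8]] = [[6049, 15960], [−1995, −5256]].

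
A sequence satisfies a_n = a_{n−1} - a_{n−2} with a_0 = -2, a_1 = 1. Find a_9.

With companion matrix C = [[1, -1], [1, 0]], [a_n, a_{n−1}]ᵀ = C·[a_{n−1}, a_{n−2}]ᵀ, so [a_9, a_8]ᵀ = C⁸·[a_1, a_0]ᵀ.
C⁸ = [[0, -1], [1, -1]], giving [a_9, a_8]ᵀ = [[2], [3]].

2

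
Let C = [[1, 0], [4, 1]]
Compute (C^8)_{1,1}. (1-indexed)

1

C = I + N where N = [[0, 0], [4, 0]] is strictly lower-triangular, so N^2 = 0.
(I + N)^8 = I + 8·N = [[1, 0], [32, 1]].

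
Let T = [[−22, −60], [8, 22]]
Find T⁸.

tr T = 0 and det T = −4, so the characteristic polynomial is λ² − (0)λ + (−4) with roots 2 and −2.
Eigenvectors give P = [[5, −3], [−2, 1]] with P⁻¹ = [[−1, −3], [−2, −5]], and T = P·diag(2, −2)·P⁻¹.
Then T⁸ = P·diag(256, 256)·P⁻¹ = [[1280, −768], [−512, 256]] · [[−1, −3], [−2, −5]] = [[256, 0], [0, 256]].

[[256, 0], [0, 256]]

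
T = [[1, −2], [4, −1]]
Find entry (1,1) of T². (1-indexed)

−7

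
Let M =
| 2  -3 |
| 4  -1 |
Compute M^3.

[[-28, 27], [-36, -1]]

M^2 = [[-8, -3], [4, -11]]
M^3 = [[-28, 27], [-36, -1]]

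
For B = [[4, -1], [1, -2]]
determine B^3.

[[58, -11], [11, -8]]

B^2 = [[15, -2], [2, 3]]
B^3 = [[58, -11], [11, -8]]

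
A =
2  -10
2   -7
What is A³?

[[68, -190], [38, -103]]

tr A = -5 and det A = 6, so the characteristic polynomial is λ² − (-5)λ + (6) with roots -2 and -3.
Eigenvectors give P = [[5, 2], [2, 1]] with P⁻¹ = [[1, -2], [-2, 5]], and A = P·diag(-2, -3)·P⁻¹.
Then A³ = P·diag(-8, -27)·P⁻¹ = [[-40, -54], [-16, -27]] · [[1, -2], [-2, 5]] = [[68, -190], [38, -103]].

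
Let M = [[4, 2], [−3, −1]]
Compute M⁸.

[[766, 510], [−765, −509]]

tr M = 3 and det M = 2, so the characteristic polynomial is λ² − (3)λ + (2) with roots 1 and 2.
Eigenvectors give P = [[−2, −1], [3, 1]] with P⁻¹ = [[1, 1], [−3, −2]], and M = P·diag(1, 2)·P⁻¹.
Then M⁸ = P·diag(1, 256)·P⁻¹ = [[−2, −256], [3, 256]] · [[1, 1], [−3, −2]] = [[766, 510], [−765, −509]].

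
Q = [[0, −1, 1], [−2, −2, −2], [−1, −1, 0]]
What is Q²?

[[1, 1, 2], [6, 8, 2], [2, 3, 1]]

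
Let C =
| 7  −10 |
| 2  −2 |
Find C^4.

[[341, −650], [130, −244]]

tr C = 5 and det C = 6, so the characteristic polynomial is λ² − (5)λ + (6) with roots 2 and 3.
Eigenvectors give P = [[2, 5], [1, 2]] with P⁻¹ = [[−2, 5], [1, −2]], and C = P·diag(2, 3)·P⁻¹.
Then C^4 = P·diag(16, 81)·P⁻¹ = [[32, 405], [16, 162]] · [[−2, 5], [1, −2]] = [[341, −650], [130, −244]].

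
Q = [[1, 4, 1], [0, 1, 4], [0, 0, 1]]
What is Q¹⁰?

Q = I + N where N = [[0, 4, 1], [0, 0, 4], [0, 0, 0]] is strictly upper-triangular, so N³ = 0.
(I + N)¹⁰ = I + 10·N + 45·N² = [[1, 40, 730], [0, 1, 40], [0, 0, 1]].

[[1, 40, 730], [0, 1, 40], [0, 0, 1]]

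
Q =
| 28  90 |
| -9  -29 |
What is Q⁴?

[[-134, -450], [45, 151]]

tr Q = -1 and det Q = -2, so the characteristic polynomial is λ² − (-1)λ + (-2) with roots -2 and 1.
Eigenvectors give P = [[3, 10], [-1, -3]] with P⁻¹ = [[-3, -10], [1, 3]], and Q = P·diag(-2, 1)·P⁻¹.
Then Q⁴ = P·diag(16, 1)·P⁻¹ = [[48, 10], [-16, -3]] · [[-3, -10], [1, 3]] = [[-134, -450], [45, 151]].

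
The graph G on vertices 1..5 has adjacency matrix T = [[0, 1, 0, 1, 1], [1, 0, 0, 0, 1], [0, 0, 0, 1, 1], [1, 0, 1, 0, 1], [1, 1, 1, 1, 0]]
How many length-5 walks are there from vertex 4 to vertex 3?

38

The number of length-5 walks from vertex 4 to vertex 3 is entry (4,3) of T^5, where T is the adjacency matrix.
T^2 = [[3, 1, 2, 1, 2], [1, 2, 1, 2, 1], [2, 1, 2, 1, 1], [1, 2, 1, 3, 2], [2, 1, 1, 2, 4]]
T^3 = [[4, 5, 3, 7, 7], [5, 2, 3, 3, 6], [3, 3, 2, 5, 6], [7, 3, 5, 4, 7], [7, 6, 6, 7, 6]]
T^4 = [[19, 11, 14, 14, 19], [11, 11, 9, 14, 13], [14, 9, 11, 11, 13], [14, 14, 11, 19, 19], [19, 13, 13, 19, 26]]
T^5 = [[44, 38, 33, 52, 58], [38, 24, 27, 33, 45], [33, 27, 24, 38, 45], [52, 33, 38, 44, 58], [58, 45, 45, 58, 64]]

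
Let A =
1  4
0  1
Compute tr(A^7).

A = I + N where N = [[0, 4], [0, 0]] is strictly upper-triangular, so N^2 = 0.
(I + N)^7 = I + 7·N = [[1, 28], [0, 1]].

2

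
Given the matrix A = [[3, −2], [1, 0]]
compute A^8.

[[511, −510], [255, −254]]

tr A = 3 and det A = 2, so the characteristic polynomial is λ² − (3)λ + (2) with roots 1 and 2.
Eigenvectors give P = [[−1, 2], [−1, 1]] with P⁻¹ = [[1, −2], [1, −1]], and A = P·diag(1, 2)·P⁻¹.
Then A^8 = P·diag(1, 256)·P⁻¹ = [[−1, 512], [−1, 256]] · [[1, −2], [1, −1]] = [[511, −510], [255, −254]].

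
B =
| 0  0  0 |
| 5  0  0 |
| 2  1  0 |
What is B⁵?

[[0, 0, 0], [0, 0, 0], [0, 0, 0]]

B is strictly triangular, hence nilpotent: B³ = 0, so B⁵ = 0.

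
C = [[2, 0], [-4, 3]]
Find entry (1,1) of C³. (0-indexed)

27

C² = [[4, 0], [-20, 9]]
C³ = [[8, 0], [-76, 27]]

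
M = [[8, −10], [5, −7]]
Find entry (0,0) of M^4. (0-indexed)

146

tr M = 1 and det M = −6, so the characteristic polynomial is λ² − (1)λ + (−6) with roots 3 and −2.
Eigenvectors give P = [[2, 1], [1, 1]] with P⁻¹ = [[1, −1], [−1, 2]], and M = P·diag(3, −2)·P⁻¹.
Then M^4 = P·diag(81, 16)·P⁻¹ = [[162, 16], [81, 16]] · [[1, −1], [−1, 2]] = [[146, −130], [65, −49]].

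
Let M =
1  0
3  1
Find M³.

M = I + N where N = [[0, 0], [3, 0]] is strictly lower-triangular, so N² = 0.
(I + N)³ = I + 3·N = [[1, 0], [9, 1]].

[[1, 0], [9, 1]]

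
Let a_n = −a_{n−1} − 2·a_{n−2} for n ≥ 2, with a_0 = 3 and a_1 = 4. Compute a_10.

146

With companion matrix C = [[−1, −2], [1, 0]], [a_n, a_{n−1}]ᵀ = C·[a_{n−1}, a_{n−2}]ᵀ, so [a_10, a_9]ᵀ = C^9·[a_1, a_0]ᵀ.
C^9 = [[11, 34], [−17, −6]], giving [a_10, a_9]ᵀ = [[146], [−86]].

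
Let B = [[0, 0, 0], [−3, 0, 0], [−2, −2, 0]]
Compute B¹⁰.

B is strictly triangular, hence nilpotent: B³ = 0, so B¹⁰ = 0.

[[0, 0, 0], [0, 0, 0], [0, 0, 0]]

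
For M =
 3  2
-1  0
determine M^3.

tr M = 3 and det M = 2, so the characteristic polynomial is λ² − (3)λ + (2) with roots 2 and 1.
Eigenvectors give P = [[-2, -1], [1, 1]] with P⁻¹ = [[-1, -1], [1, 2]], and M = P·diag(2, 1)·P⁻¹.
Then M^3 = P·diag(8, 1)·P⁻¹ = [[-16, -1], [8, 1]] · [[-1, -1], [1, 2]] = [[15, 14], [-7, -6]].

[[15, 14], [-7, -6]]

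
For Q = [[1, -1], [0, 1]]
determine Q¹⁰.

Q = I + N where N = [[0, -1], [0, 0]] is strictly upper-triangular, so N² = 0.
(I + N)¹⁰ = I + 10·N = [[1, -10], [0, 1]].

[[1, -10], [0, 1]]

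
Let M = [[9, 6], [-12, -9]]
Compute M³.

[[81, 54], [-108, -81]]

tr M = 0 and det M = -9, so the characteristic polynomial is λ² − (0)λ + (-9) with roots -3 and 3.
Eigenvectors give P = [[1, 1], [-2, -1]] with P⁻¹ = [[-1, -1], [2, 1]], and M = P·diag(-3, 3)·P⁻¹.
Then M³ = P·diag(-27, 27)·P⁻¹ = [[-27, 27], [54, -27]] · [[-1, -1], [2, 1]] = [[81, 54], [-108, -81]].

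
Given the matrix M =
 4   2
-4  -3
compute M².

[[8, 2], [-4, 1]]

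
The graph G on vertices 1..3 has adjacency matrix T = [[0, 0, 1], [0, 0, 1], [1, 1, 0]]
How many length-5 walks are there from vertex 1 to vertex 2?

0

The number of length-5 walks from vertex 1 to vertex 2 is entry (1,2) of T⁵, where T is the adjacency matrix.
T² = [[1, 1, 0], [1, 1, 0], [0, 0, 2]]
T³ = [[0, 0, 2], [0, 0, 2], [2, 2, 0]]
T⁴ = [[2, 2, 0], [2, 2, 0], [0, 0, 4]]
T⁵ = [[0, 0, 4], [0, 0, 4], [4, 4, 0]]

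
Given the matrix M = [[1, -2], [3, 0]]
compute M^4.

[[19, 22], [-33, 30]]

M^2 = [[-5, -2], [3, -6]]
M^3 = [[-11, 10], [-15, -6]]
M^4 = [[19, 22], [-33, 30]]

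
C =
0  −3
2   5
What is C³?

[[−30, −57], [38, 65]]

tr C = 5 and det C = 6, so the characteristic polynomial is λ² − (5)λ + (6) with roots 3 and 2.
Eigenvectors give P = [[−1, 3], [1, −2]] with P⁻¹ = [[2, 3], [1, 1]], and C = P·diag(3, 2)·P⁻¹.
Then C³ = P·diag(27, 8)·P⁻¹ = [[−27, 24], [27, −16]] · [[2, 3], [1, 1]] = [[−30, −57], [38, 65]].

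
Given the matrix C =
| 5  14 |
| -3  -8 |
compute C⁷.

tr C = -3 and det C = 2, so the characteristic polynomial is λ² − (-3)λ + (2) with roots -1 and -2.
Eigenvectors give P = [[7, -2], [-3, 1]] with P⁻¹ = [[1, 2], [3, 7]], and C = P·diag(-1, -2)·P⁻¹.
Then C⁷ = P·diag(-1, -128)·P⁻¹ = [[-7, 256], [3, -128]] · [[1, 2], [3, 7]] = [[761, 1778], [-381, -890]].

[[761, 1778], [-381, -890]]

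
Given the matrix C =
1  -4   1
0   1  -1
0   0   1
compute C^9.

[[1, -36, 153], [0, 1, -9], [0, 0, 1]]

C = I + N where N = [[0, -4, 1], [0, 0, -1], [0, 0, 0]] is strictly upper-triangular, so N^3 = 0.
(I + N)^9 = I + 9·N + 36·N^2 = [[1, -36, 153], [0, 1, -9], [0, 0, 1]].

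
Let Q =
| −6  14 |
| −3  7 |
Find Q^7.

[[−6, 14], [−3, 7]]

Q² = Q (a projection; rank 1, trace 1), so Q^7 = Q.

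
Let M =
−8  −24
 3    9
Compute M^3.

[[−8, −24], [3, 9]]

M² = M (a projection; rank 1, trace 1), so M^3 = M.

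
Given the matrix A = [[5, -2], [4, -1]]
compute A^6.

[[1457, -728], [1456, -727]]

tr A = 4 and det A = 3, so the characteristic polynomial is λ² − (4)λ + (3) with roots 1 and 3.
Eigenvectors give P = [[-1, 1], [-2, 1]] with P⁻¹ = [[1, -1], [2, -1]], and A = P·diag(1, 3)·P⁻¹.
Then A^6 = P·diag(1, 729)·P⁻¹ = [[-1, 729], [-2, 729]] · [[1, -1], [2, -1]] = [[1457, -728], [1456, -727]].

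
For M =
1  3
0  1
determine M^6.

M = I + N where N = [[0, 3], [0, 0]] is strictly upper-triangular, so N^2 = 0.
(I + N)^6 = I + 6·N = [[1, 18], [0, 1]].

[[1, 18], [0, 1]]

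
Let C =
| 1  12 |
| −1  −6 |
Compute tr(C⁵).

−275

tr C = −5 and det C = 6, so the characteristic polynomial is λ² − (−5)λ + (6) with roots −3 and −2.
Eigenvectors give P = [[3, 4], [−1, −1]] with P⁻¹ = [[−1, −4], [1, 3]], and C = P·diag(−3, −2)·P⁻¹.
Then C⁵ = P·diag(−243, −32)·P⁻¹ = [[−729, −128], [243, 32]] · [[−1, −4], [1, 3]] = [[601, 2532], [−211, −876]].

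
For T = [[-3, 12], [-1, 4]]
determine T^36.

T² = T (a projection; rank 1, trace 1), so T^36 = T.

[[-3, 12], [-1, 4]]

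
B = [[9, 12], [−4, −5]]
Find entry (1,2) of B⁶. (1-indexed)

4368

tr B = 4 and det B = 3, so the characteristic polynomial is λ² − (4)λ + (3) with roots 1 and 3.
Eigenvectors give P = [[−3, −2], [2, 1]] with P⁻¹ = [[1, 2], [−2, −3]], and B = P·diag(1, 3)·P⁻¹.
Then B⁶ = P·diag(1, 729)·P⁻¹ = [[−3, −1458], [2, 729]] · [[1, 2], [−2, −3]] = [[2913, 4368], [−1456, −2183]].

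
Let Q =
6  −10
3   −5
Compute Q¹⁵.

[[6, −10], [3, −5]]

Q² = Q (a projection; rank 1, trace 1), so Q¹⁵ = Q.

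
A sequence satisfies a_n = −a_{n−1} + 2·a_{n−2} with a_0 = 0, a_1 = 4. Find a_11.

2732

With companion matrix B = [[−1, 2], [1, 0]], [a_n, a_{n−1}]ᵀ = B·[a_{n−1}, a_{n−2}]ᵀ, so [a_11, a_10]ᵀ = B¹⁰·[a_1, a_0]ᵀ.
B¹⁰ = [[683, −682], [−341, 342]], giving [a_11, a_10]ᵀ = [[2732], [−1364]].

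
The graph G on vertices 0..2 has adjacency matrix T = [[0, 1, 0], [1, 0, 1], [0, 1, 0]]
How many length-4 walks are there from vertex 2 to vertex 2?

The number of length-4 walks from vertex 2 to vertex 2 is entry (2,2) of T^4, where T is the adjacency matrix.
T^2 = [[1, 0, 1], [0, 2, 0], [1, 0, 1]]
T^3 = [[0, 2, 0], [2, 0, 2], [0, 2, 0]]
T^4 = [[2, 0, 2], [0, 4, 0], [2, 0, 2]]

2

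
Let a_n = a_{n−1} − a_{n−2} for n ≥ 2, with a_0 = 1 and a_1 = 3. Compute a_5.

With companion matrix M = [[1, −1], [1, 0]], [a_n, a_{n−1}]ᵀ = M·[a_{n−1}, a_{n−2}]ᵀ, so [a_5, a_4]ᵀ = M⁴·[a_1, a_0]ᵀ.
M⁴ = [[−1, 1], [−1, 0]], giving [a_5, a_4]ᵀ = [[−2], [−3]].

−2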